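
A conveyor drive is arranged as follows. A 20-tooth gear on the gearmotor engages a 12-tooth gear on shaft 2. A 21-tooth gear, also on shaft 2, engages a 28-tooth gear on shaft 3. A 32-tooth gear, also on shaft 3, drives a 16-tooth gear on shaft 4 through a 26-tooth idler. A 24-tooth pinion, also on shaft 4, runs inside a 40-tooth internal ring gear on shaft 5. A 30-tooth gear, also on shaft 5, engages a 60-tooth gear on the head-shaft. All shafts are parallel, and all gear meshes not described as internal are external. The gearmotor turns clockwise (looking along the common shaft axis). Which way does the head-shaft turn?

the gearmotor → shaft 2: external mesh, 1 reversal → CCW.
shaft 2 → shaft 3: external mesh, 1 reversal → CW.
shaft 3 → shaft 4: driver → idler → driven is 2 external meshes, 2 reversals → CW.
shaft 4 → shaft 5: internal mesh, same direction → CW.
shaft 5 → the head-shaft: external mesh, 1 reversal → CCW.
5 reversals in total — an odd number — so the head-shaft turns opposite to the gearmotor.

counterclockwise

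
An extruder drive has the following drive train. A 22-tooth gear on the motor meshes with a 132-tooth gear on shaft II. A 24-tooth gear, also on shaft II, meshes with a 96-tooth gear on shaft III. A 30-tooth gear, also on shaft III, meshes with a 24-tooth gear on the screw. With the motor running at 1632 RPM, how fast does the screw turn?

85 RPM

the motor → shaft II (gear mesh, 132/22): 1632 ÷ 6 = 272 RPM
shaft II → shaft III (gear mesh, 96/24): 272 ÷ 4 = 68 RPM
shaft III → the screw (gear mesh, 24/30): 68 ÷ 0.8 = 85 RPM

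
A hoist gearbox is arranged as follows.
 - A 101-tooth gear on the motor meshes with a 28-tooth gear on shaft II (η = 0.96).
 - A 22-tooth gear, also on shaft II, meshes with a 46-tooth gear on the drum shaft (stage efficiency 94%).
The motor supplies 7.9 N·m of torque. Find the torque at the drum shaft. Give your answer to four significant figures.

After the gear mesh (28/101): 7.9 × 0.27723 × 0.96 = 2.1025 N·m
After the gear mesh (46/22): 2.1025 × 2.0909 × 0.94 = 4.1324 N·m

4.132 N·m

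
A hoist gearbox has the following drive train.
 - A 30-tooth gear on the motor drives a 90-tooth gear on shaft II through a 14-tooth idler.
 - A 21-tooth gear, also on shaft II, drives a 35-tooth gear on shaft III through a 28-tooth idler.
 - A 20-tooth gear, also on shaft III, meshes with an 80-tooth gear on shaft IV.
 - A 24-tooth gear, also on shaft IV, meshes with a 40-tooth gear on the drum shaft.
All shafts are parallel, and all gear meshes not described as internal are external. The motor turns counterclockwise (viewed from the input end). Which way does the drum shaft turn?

the motor → shaft II: driver → idler → driven is 2 external meshes, 2 reversals → CCW.
shaft II → shaft III: driver → idler → driven is 2 external meshes, 2 reversals → CCW.
shaft III → shaft IV: external mesh, 1 reversal → CW.
shaft IV → the drum shaft: external mesh, 1 reversal → CCW.
6 reversals in total — an even number — so the drum shaft turns the same way as the motor.

counterclockwise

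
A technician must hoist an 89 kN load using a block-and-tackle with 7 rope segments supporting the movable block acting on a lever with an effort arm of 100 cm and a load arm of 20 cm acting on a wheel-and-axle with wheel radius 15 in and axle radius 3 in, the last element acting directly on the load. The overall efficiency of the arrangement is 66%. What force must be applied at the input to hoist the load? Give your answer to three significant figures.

Block-and-tackle MA = number of supporting rope parts = 7.
Lever MA = effort arm / load arm = 100/20 = 5.
Wheel-and-axle MA = R/r = 15/3 = 5.
Combined ideal MA = 7 × 5 × 5 = 175.
Actual MA = 175 × 0.66 = 115.5.
Effort = load / actual MA = 89 / 115.5 = 0.77056 kN.

0.771 kN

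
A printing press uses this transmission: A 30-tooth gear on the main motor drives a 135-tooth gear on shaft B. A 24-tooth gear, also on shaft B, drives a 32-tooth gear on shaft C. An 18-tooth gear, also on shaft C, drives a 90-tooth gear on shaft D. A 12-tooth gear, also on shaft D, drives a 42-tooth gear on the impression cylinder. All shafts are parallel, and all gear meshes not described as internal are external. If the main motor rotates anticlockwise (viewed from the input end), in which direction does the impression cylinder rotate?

the main motor → shaft B: external mesh, 1 reversal → CW.
shaft B → shaft C: external mesh, 1 reversal → CCW.
shaft C → shaft D: external mesh, 1 reversal → CW.
shaft D → the impression cylinder: external mesh, 1 reversal → CCW.
4 reversals in total — an even number — so the impression cylinder turns the same way as the main motor.

anticlockwise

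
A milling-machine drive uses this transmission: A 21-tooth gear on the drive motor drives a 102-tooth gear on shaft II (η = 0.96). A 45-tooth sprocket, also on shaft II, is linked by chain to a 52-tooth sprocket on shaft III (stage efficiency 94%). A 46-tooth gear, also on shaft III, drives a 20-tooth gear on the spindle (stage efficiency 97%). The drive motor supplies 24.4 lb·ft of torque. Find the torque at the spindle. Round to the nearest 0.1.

52.1 lb·ft

Gear mesh: ratio = 102/21 = 4.8571; torque at shaft II = 24.4 × 4.8571 × 0.96 = 113.77 lb·ft.
Chain: ratio = 52/45 = 1.1556; torque at shaft III = 113.77 × 1.1556 × 0.94 = 123.58 lb·ft.
Gear mesh: ratio = 20/46 = 0.43478; torque at the spindle = 123.58 × 0.43478 × 0.97 = 52.12 lb·ft.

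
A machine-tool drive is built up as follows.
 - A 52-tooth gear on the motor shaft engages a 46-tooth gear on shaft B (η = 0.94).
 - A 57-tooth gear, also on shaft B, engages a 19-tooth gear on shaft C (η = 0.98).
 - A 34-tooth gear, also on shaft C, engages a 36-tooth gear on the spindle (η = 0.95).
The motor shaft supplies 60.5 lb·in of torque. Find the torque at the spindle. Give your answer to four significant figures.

Gear mesh: ratio = 46/52 = 0.88462; torque at shaft B = 60.5 × 0.88462 × 0.94 = 50.308 lb·in.
Gear mesh: ratio = 19/57 = 0.33333; torque at shaft C = 50.308 × 0.33333 × 0.98 = 16.434 lb·in.
Gear mesh: ratio = 36/34 = 1.0588; torque at the spindle = 16.434 × 1.0588 × 0.95 = 16.531 lb·in.

16.53 lb·in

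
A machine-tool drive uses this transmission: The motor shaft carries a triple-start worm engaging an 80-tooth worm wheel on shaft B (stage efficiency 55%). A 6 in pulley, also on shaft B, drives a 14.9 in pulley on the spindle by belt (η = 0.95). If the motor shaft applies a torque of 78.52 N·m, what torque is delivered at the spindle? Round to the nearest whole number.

2717 N·m

After the worm (80/3): 78.52 × 26.667 × 0.55 = 1151.6 N·m
After the belt (14.9/6): 1151.6 × 2.4833 × 0.95 = 2716.9 N·m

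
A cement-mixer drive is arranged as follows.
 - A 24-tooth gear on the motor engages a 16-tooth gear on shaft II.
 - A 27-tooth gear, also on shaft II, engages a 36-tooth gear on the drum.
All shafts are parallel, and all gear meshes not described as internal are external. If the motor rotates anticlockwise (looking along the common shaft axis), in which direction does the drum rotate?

anticlockwise

the motor → shaft II: external mesh, 1 reversal → CW.
shaft II → the drum: external mesh, 1 reversal → CCW.
2 reversals in total — an even number — so the drum turns the same way as the motor.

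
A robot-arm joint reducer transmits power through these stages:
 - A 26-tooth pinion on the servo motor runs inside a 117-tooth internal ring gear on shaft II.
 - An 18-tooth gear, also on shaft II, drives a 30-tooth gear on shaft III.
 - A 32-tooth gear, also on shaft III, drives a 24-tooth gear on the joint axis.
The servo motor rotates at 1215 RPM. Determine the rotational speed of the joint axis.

216 RPM

the servo motor → shaft II (internal gear, 117/26): 1215 ÷ 4.5 = 270 RPM
shaft II → shaft III (gear mesh, 30/18): 270 ÷ 1.6667 = 162 RPM
shaft III → the joint axis (gear mesh, 24/32): 162 ÷ 0.75 = 216 RPM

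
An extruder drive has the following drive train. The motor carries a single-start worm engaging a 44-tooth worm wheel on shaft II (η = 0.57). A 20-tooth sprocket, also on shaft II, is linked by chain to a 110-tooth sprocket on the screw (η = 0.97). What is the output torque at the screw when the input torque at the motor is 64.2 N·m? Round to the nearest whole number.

Worm: ratio = 44/1 = 44; torque at shaft II = 64.2 × 44 × 0.57 = 1610.1 N·m.
Chain: ratio = 110/20 = 5.5; torque at the screw = 1610.1 × 5.5 × 0.97 = 8590.1 N·m.

8590 N·m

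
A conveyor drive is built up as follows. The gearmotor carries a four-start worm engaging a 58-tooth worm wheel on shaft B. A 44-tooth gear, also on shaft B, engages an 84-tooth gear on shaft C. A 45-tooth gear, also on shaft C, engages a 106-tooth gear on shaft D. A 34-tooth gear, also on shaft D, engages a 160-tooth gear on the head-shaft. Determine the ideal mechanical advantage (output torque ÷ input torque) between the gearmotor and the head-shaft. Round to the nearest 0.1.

306.9

Each stage contributes driven/driver: worm 58/4 = 14.5, gear mesh 84/44 = 1.9091, gear mesh 106/45 = 2.3556, gear mesh 160/34 = 4.7059.
Overall: 14.5 × 1.9091 × 2.3556 × 4.7059 = 306.85.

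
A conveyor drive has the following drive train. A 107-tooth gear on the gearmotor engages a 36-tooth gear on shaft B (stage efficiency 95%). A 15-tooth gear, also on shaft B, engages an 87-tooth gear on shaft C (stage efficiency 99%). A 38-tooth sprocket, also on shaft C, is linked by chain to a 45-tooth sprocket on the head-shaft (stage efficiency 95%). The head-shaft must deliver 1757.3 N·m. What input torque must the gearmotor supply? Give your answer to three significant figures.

851 N·m

Overall ratio R = 0.33645 × 5.8 × 1.1842 = 2.3109; overall efficiency η = 0.95 × 0.99 × 0.95 = 0.8935.
Input torque = output torque / (R × η) = 1757.3 / (2.3109 × 0.8935) = 851.11 N·m.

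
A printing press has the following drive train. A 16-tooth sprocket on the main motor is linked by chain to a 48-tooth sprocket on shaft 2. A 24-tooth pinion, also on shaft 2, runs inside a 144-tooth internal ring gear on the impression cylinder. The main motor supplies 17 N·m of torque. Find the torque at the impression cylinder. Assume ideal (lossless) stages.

After the chain (48/16): 17 × 3 = 51 N·m
After the internal gear (144/24): 51 × 6 = 306 N·m

306 N·m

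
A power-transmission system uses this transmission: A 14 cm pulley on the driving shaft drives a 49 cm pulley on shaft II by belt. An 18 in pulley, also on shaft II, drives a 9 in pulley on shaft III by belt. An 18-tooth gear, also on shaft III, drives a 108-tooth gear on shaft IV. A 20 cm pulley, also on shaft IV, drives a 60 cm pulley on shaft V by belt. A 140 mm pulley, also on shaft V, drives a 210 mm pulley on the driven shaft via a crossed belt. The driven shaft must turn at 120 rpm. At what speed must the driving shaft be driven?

Overall ratio R = 3.5 × 0.5 × 6 × 3 × 1.5 = 47.25.
Required input speed = output speed × R = 120 × 47.25 = 5670 rpm.

5670 rpm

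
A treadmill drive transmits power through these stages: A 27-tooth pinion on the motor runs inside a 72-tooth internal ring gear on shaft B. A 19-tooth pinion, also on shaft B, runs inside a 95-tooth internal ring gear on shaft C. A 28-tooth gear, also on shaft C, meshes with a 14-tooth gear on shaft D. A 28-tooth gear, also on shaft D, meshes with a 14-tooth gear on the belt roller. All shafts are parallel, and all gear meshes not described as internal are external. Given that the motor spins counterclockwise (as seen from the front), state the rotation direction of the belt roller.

counterclockwise

the motor → shaft B: internal mesh, same direction → CCW.
shaft B → shaft C: internal mesh, same direction → CCW.
shaft C → shaft D: external mesh, 1 reversal → CW.
shaft D → the belt roller: external mesh, 1 reversal → CCW.
2 reversals in total — an even number — so the belt roller turns the same way as the motor.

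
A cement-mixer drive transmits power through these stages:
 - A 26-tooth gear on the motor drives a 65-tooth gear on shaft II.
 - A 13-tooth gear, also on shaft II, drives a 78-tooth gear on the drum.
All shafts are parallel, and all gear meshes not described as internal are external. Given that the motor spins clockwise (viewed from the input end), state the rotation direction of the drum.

the motor → shaft II: external mesh, 1 reversal → CCW.
shaft II → the drum: external mesh, 1 reversal → CW.
2 reversals in total — an even number — so the drum turns the same way as the motor.

clockwise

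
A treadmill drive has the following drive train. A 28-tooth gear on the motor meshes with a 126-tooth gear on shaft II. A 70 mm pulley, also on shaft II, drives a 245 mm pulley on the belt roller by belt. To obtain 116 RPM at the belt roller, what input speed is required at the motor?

1827 RPM

Overall ratio R = 4.5 × 3.5 = 15.75.
Required input speed = output speed × R = 116 × 15.75 = 1827 RPM.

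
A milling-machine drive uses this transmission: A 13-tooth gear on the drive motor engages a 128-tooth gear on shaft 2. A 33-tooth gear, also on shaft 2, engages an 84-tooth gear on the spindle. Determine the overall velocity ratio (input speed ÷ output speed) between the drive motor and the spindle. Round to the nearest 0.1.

25.1

Each stage contributes driven/driver: gear mesh 128/13 = 9.8462, gear mesh 84/33 = 2.5455.
Overall: 9.8462 × 2.5455 = 25.063.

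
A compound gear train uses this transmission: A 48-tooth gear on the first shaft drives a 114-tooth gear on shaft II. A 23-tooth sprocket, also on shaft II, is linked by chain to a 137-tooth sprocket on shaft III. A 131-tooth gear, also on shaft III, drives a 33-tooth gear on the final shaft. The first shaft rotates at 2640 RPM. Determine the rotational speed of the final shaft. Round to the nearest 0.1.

Gear mesh: ratio = 114/48 = 2.375, so shaft II turns at 2640 / 2.375 = 1111.6 RPM.
Chain: ratio = 137/23 = 5.9565, so shaft III turns at 1111.6 / 5.9565 = 186.62 RPM.
Gear mesh: ratio = 33/131 = 0.25191, so the final shaft turns at 186.62 / 0.25191 = 740.81 RPM.

740.8 RPM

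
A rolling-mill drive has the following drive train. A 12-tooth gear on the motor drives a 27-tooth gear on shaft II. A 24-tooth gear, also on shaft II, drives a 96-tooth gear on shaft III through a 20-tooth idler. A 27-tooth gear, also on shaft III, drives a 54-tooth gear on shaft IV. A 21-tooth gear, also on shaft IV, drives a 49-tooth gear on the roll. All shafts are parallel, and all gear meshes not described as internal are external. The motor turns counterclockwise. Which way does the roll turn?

the motor → shaft II: external mesh, 1 reversal → CW.
shaft II → shaft III: driver → idler → driven is 2 external meshes, 2 reversals → CW.
shaft III → shaft IV: external mesh, 1 reversal → CCW.
shaft IV → the roll: external mesh, 1 reversal → CW.
5 reversals in total — an odd number — so the roll turns opposite to the motor.

clockwise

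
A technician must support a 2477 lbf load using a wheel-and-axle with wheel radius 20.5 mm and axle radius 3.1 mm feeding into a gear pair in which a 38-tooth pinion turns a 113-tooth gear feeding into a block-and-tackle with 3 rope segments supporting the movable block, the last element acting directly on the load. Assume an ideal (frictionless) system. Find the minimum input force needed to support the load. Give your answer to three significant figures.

Wheel-and-axle MA = R/r = 20.5/3.1 = 6.6129.
Gear pair MA = 113/38 = 2.9737.
Block-and-tackle MA = number of supporting rope parts = 3.
Combined ideal MA = 6.6129 × 2.9737 × 3 = 58.994.
Effort = load / MA = 2477 / 58.994 = 41.987 lbf.

42.0 lbf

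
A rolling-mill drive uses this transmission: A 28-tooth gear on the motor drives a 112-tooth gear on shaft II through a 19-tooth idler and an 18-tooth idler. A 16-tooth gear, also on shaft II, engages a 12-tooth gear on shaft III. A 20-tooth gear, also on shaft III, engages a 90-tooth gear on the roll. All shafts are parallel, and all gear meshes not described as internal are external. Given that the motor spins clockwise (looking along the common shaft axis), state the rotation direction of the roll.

the motor → shaft II: driver → idler → idler → driven is 3 external meshes, 3 reversals → CCW.
shaft II → shaft III: external mesh, 1 reversal → CW.
shaft III → the roll: external mesh, 1 reversal → CCW.
5 reversals in total — an odd number — so the roll turns opposite to the motor.

anticlockwise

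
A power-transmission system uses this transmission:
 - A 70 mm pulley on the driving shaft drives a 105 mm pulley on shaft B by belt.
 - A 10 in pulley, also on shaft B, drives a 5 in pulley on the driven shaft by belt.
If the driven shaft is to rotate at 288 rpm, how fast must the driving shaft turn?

Overall ratio R = 1.5 × 0.5 = 0.75.
Required input speed = output speed × R = 288 × 0.75 = 216 rpm.

216 rpm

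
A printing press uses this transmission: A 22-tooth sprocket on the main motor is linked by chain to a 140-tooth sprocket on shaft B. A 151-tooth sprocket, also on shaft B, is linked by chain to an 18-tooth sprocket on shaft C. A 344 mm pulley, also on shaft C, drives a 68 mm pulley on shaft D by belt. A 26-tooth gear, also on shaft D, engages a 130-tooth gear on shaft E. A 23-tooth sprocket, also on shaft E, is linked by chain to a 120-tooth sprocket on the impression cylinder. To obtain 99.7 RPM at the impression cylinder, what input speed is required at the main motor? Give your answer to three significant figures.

Overall ratio R = 6.3636 × 0.11921 × 0.19767 × 5 × 5.2174 = 3.9118.
Required input speed = output speed × R = 99.7 × 3.9118 = 390 RPM.

390 RPM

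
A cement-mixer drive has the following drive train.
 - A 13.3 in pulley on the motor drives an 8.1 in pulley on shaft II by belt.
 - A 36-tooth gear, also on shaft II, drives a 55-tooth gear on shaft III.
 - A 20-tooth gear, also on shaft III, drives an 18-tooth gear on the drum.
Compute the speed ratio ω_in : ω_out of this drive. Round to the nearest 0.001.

0.837

Each stage contributes driven/driver: belt 8.1/13.3 = 0.60902, gear mesh 55/36 = 1.5278, gear mesh 18/20 = 0.9.
Overall: 0.60902 × 1.5278 × 0.9 = 0.83741.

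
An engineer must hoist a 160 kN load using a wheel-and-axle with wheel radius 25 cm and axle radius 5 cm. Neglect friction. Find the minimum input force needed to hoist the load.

Wheel-and-axle MA = R/r = 25/5 = 5.
Effort = load / MA = 160 / 5 = 32 kN.

32 kN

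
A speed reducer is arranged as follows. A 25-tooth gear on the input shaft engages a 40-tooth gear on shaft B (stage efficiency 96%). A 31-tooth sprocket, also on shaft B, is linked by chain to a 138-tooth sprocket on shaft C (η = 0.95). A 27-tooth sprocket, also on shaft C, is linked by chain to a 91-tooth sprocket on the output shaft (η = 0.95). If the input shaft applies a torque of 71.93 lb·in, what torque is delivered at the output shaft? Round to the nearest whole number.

1496 lb·in

Gear mesh: ratio = 40/25 = 1.6; torque at shaft B = 71.93 × 1.6 × 0.96 = 110.48 lb·in.
Chain: ratio = 138/31 = 4.4516; torque at shaft C = 110.48 × 4.4516 × 0.95 = 467.24 lb·in.
Chain: ratio = 91/27 = 3.3704; torque at the output shaft = 467.24 × 3.3704 × 0.95 = 1496 lb·in.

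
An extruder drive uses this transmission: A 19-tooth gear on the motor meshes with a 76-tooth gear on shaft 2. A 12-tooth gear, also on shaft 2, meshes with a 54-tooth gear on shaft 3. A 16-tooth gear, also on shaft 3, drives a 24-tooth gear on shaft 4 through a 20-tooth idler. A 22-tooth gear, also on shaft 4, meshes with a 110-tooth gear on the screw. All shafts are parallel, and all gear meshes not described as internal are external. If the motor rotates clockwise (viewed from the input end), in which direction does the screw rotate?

anticlockwise

the motor → shaft 2: external mesh, 1 reversal → CCW.
shaft 2 → shaft 3: external mesh, 1 reversal → CW.
shaft 3 → shaft 4: driver → idler → driven is 2 external meshes, 2 reversals → CW.
shaft 4 → the screw: external mesh, 1 reversal → CCW.
5 reversals in total — an odd number — so the screw turns opposite to the motor.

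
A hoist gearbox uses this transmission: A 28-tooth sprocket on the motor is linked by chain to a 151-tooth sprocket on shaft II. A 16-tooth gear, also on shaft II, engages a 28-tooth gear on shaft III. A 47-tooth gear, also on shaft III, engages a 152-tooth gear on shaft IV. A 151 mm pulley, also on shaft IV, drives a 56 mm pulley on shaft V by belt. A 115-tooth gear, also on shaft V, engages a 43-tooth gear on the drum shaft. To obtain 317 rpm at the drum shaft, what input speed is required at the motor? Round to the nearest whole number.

1342 rpm

Overall ratio R = 5.3929 × 1.75 × 3.234 × 0.37086 × 0.37391 = 4.2324.
Required input speed = output speed × R = 317 × 4.2324 = 1341.7 rpm.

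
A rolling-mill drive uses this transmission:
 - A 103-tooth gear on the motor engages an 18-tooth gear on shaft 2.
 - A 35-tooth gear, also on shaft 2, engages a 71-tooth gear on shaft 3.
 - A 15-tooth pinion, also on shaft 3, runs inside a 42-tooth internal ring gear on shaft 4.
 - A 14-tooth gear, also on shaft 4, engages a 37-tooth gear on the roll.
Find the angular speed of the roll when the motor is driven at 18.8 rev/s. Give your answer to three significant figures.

the motor → shaft 2 (gear mesh, 18/103): 18.8 ÷ 0.17476 = 107.58 rev/s
shaft 2 → shaft 3 (gear mesh, 71/35): 107.58 ÷ 2.0286 = 53.031 rev/s
shaft 3 → shaft 4 (internal gear, 42/15): 53.031 ÷ 2.8 = 18.94 rev/s
shaft 4 → the roll (gear mesh, 37/14): 18.94 ÷ 2.6429 = 7.1664 rev/s

7.17 rev/s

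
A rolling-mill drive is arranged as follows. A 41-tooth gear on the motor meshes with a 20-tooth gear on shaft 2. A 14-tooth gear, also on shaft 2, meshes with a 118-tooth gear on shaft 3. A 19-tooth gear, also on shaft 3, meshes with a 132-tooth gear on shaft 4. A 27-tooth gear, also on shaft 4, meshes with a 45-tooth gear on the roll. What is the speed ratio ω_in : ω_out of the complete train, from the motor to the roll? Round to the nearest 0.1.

Each stage contributes driven/driver: gear mesh 20/41 = 0.4878, gear mesh 118/14 = 8.4286, gear mesh 132/19 = 6.9474, gear mesh 45/27 = 1.6667.
Overall: 0.4878 × 8.4286 × 6.9474 × 1.6667 = 47.607.

47.6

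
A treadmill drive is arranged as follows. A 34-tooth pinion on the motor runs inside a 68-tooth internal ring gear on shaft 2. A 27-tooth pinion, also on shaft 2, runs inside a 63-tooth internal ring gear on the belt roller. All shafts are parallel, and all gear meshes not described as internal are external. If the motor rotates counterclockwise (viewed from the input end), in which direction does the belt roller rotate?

counterclockwise

the motor → shaft 2: internal mesh, same direction → CCW.
shaft 2 → the belt roller: internal mesh, same direction → CCW.
0 reversals in total — an even number — so the belt roller turns the same way as the motor.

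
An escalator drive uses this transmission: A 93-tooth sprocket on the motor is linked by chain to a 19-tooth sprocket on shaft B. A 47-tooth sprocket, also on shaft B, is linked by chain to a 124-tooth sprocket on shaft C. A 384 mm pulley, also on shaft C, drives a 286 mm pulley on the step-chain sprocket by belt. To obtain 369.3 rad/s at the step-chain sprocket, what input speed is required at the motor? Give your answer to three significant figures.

148 rad/s

Overall ratio R = 0.2043 × 2.6383 × 0.74479 = 0.40145.
Required input speed = output speed × R = 369.3 × 0.40145 = 148.25 rad/s.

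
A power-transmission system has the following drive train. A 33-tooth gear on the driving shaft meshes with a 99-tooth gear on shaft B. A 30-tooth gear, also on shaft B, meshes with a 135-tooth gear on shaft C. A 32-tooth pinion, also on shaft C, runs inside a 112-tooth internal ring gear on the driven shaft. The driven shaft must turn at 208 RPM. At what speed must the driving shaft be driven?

Overall ratio R = 3 × 4.5 × 3.5 = 47.25.
Required input speed = output speed × R = 208 × 47.25 = 9828 RPM.

9828 RPM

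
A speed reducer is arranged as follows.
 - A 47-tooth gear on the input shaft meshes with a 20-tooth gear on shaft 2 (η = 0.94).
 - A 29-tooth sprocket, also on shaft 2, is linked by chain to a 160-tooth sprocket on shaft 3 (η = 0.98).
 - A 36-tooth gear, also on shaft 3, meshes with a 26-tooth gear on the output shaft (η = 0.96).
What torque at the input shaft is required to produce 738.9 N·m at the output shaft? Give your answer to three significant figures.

493 N·m

Overall ratio R = 0.42553 × 5.5172 × 0.72222 = 1.6956; overall efficiency η = 0.94 × 0.98 × 0.96 = 0.8844.
Input torque = output torque / (R × η) = 738.9 / (1.6956 × 0.8844) = 492.76 N·m.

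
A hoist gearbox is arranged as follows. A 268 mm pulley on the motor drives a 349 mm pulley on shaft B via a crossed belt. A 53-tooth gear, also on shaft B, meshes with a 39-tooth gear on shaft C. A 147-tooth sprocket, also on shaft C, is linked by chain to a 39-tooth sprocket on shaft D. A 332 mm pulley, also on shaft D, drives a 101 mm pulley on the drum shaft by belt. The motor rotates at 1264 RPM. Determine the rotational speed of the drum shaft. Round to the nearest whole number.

16343 RPM

the motor → shaft B (belt, 349/268): 1264 ÷ 1.3022 = 970.64 RPM
shaft B → shaft C (gear mesh, 39/53): 970.64 ÷ 0.73585 = 1319.1 RPM
shaft C → shaft D (chain, 39/147): 1319.1 ÷ 0.26531 = 4971.9 RPM
shaft D → the drum shaft (belt, 101/332): 4971.9 ÷ 0.30422 = 16343 RPM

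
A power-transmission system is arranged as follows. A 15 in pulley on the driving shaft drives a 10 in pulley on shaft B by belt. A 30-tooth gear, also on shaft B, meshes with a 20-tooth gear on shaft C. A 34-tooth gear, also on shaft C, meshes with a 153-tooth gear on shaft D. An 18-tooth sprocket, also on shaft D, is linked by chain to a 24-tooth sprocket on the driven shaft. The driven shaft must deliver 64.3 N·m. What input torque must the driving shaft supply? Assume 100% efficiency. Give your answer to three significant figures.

24.1 N·m

Overall ratio R = 0.66667 × 0.66667 × 4.5 × 1.3333 = 2.6667.
Input torque = output torque / R = 64.3 / 2.6667 = 24.113 N·m.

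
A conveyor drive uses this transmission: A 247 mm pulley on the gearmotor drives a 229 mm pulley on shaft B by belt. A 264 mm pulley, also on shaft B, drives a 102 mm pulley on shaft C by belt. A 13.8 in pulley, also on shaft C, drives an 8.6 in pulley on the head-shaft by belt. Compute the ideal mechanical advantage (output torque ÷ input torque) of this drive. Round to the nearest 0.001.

0.223

Each stage contributes driven/driver: belt 229/247 = 0.92713, belt 102/264 = 0.38636, belt 8.6/13.8 = 0.62319.
Overall: 0.92713 × 0.38636 × 0.62319 = 0.22323.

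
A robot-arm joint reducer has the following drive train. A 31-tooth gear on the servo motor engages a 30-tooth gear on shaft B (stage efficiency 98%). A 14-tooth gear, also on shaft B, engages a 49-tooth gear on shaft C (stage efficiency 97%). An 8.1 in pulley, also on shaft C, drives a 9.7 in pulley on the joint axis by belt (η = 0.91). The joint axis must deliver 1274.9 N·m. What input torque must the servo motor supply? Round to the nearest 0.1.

363.3 N·m

Overall ratio R = 0.96774 × 3.5 × 1.1975 = 4.0562; overall efficiency η = 0.98 × 0.97 × 0.91 = 0.8650.
Input torque = output torque / (R × η) = 1274.9 / (4.0562 × 0.8650) = 363.35 N·m.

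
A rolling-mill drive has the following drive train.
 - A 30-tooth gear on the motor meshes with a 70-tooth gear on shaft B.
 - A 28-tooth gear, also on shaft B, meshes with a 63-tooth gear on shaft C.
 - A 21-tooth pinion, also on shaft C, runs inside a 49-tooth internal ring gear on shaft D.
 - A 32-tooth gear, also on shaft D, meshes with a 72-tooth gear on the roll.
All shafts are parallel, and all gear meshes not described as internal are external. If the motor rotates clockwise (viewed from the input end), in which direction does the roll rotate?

counterclockwise

the motor → shaft B: external mesh, 1 reversal → CCW.
shaft B → shaft C: external mesh, 1 reversal → CW.
shaft C → shaft D: internal mesh, same direction → CW.
shaft D → the roll: external mesh, 1 reversal → CCW.
3 reversals in total — an odd number — so the roll turns opposite to the motor.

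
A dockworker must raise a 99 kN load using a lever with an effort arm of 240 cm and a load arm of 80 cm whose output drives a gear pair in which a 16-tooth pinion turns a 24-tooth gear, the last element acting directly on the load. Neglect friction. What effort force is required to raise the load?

22 kN

Lever MA = effort arm / load arm = 240/80 = 3.
Gear pair MA = 24/16 = 1.5.
Combined ideal MA = 3 × 1.5 = 4.5.
Effort = load / MA = 99 / 4.5 = 22 kN.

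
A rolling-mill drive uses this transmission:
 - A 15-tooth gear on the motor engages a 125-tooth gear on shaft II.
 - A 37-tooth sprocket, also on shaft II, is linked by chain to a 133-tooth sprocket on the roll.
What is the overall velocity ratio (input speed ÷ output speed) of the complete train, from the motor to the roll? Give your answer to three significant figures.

30.0

Each stage contributes driven/driver: gear mesh 125/15 = 8.3333, chain 133/37 = 3.5946.
Overall: 8.3333 × 3.5946 = 29.955.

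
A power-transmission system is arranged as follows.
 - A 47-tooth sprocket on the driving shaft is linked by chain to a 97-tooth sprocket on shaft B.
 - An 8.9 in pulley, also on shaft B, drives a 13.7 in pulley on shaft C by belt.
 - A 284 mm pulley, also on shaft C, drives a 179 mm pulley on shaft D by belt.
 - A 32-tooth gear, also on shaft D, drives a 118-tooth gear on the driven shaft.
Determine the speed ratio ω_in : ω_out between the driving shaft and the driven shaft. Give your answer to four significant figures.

7.384

Each stage contributes driven/driver: chain 97/47 = 2.0638, belt 13.7/8.9 = 1.5393, belt 179/284 = 0.63028, gear mesh 118/32 = 3.6875.
Overall: 2.0638 × 1.5393 × 0.63028 × 3.6875 = 7.3837.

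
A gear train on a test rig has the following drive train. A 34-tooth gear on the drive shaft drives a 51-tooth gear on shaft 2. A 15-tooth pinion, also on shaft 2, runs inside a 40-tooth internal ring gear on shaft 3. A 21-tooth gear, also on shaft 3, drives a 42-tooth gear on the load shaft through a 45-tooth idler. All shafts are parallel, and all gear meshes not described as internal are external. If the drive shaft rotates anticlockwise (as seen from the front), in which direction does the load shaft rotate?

clockwise

the drive shaft → shaft 2: external mesh, 1 reversal → CW.
shaft 2 → shaft 3: internal mesh, same direction → CW.
shaft 3 → the load shaft: driver → idler → driven is 2 external meshes, 2 reversals → CW.
3 reversals in total — an odd number — so the load shaft turns opposite to the drive shaft.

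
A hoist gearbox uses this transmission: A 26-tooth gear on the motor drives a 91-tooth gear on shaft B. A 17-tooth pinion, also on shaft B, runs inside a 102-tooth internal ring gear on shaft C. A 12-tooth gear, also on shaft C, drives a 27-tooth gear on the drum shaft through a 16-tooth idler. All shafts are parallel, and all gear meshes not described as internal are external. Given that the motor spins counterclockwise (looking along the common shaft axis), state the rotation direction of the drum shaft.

the motor → shaft B: external mesh, 1 reversal → CW.
shaft B → shaft C: internal mesh, same direction → CW.
shaft C → the drum shaft: driver → idler → driven is 2 external meshes, 2 reversals → CW.
3 reversals in total — an odd number — so the drum shaft turns opposite to the motor.

clockwise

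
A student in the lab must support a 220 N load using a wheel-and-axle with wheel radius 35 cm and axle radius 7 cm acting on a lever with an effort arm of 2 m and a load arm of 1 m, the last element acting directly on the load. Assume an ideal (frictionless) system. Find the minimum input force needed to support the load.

Wheel-and-axle MA = R/r = 35/7 = 5.
Lever MA = effort arm / load arm = 2/1 = 2.
Combined ideal MA = 5 × 2 = 10.
Effort = load / MA = 220 / 10 = 22 N.

22 N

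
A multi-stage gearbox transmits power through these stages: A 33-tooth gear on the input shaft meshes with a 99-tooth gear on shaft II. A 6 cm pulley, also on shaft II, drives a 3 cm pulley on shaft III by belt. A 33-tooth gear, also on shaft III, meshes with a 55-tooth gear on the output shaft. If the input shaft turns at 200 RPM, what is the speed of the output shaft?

80 RPM

the input shaft → shaft II (gear mesh, 99/33): 200 ÷ 3 = 66.667 RPM
shaft II → shaft III (belt, 3/6): 66.667 ÷ 0.5 = 133.33 RPM
shaft III → the output shaft (gear mesh, 55/33): 133.33 ÷ 1.6667 = 80 RPM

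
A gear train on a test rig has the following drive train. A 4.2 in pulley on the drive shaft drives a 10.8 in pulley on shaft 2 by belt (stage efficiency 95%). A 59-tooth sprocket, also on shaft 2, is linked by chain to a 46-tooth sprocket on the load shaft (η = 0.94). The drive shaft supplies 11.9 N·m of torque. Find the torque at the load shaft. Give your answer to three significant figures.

21.3 N·m

Belt: ratio = 10.8/4.2 = 2.5714; torque at shaft 2 = 11.9 × 2.5714 × 0.95 = 29.07 N·m.
Chain: ratio = 46/59 = 0.77966; torque at the load shaft = 29.07 × 0.77966 × 0.94 = 21.305 N·m.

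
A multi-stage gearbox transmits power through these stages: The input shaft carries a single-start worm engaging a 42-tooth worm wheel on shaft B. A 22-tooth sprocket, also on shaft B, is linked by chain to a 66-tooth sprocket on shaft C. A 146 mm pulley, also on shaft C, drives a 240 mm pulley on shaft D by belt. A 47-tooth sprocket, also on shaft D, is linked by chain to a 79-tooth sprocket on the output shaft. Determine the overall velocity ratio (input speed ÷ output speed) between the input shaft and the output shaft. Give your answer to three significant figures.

348

Each stage contributes driven/driver: worm 42/1 = 42, chain 66/22 = 3, belt 240/146 = 1.6438, chain 79/47 = 1.6809.
Overall: 42 × 3 × 1.6438 × 1.6809 = 348.14.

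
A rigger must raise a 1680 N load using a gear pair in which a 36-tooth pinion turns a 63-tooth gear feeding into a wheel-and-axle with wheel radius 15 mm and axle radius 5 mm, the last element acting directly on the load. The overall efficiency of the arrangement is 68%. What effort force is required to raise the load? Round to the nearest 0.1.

Gear pair MA = 63/36 = 1.75.
Wheel-and-axle MA = R/r = 15/5 = 3.
Combined ideal MA = 1.75 × 3 = 5.25.
Actual MA = 5.25 × 0.68 = 3.57.
Effort = load / actual MA = 1680 / 3.57 = 470.59 N.

470.6 N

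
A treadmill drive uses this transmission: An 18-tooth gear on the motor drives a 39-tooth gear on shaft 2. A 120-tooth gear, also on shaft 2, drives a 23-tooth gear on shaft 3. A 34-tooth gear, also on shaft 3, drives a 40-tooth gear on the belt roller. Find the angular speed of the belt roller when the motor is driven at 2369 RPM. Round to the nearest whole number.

4849 RPM

Gear mesh: ratio = 39/18 = 2.1667, so shaft 2 turns at 2369 / 2.1667 = 1093.4 RPM.
Gear mesh: ratio = 23/120 = 0.19167, so shaft 3 turns at 1093.4 / 0.19167 = 5704.6 RPM.
Gear mesh: ratio = 40/34 = 1.1765, so the belt roller turns at 5704.6 / 1.1765 = 4848.9 RPM.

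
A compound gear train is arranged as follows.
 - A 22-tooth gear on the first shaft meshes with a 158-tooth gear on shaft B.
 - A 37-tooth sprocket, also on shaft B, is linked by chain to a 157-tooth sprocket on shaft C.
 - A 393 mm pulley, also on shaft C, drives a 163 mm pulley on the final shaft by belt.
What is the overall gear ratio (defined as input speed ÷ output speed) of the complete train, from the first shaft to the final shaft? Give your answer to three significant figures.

Each stage contributes driven/driver: gear mesh 158/22 = 7.1818, chain 157/37 = 4.2432, belt 163/393 = 0.41476.
Overall: 7.1818 × 4.2432 × 0.41476 = 12.639.

12.6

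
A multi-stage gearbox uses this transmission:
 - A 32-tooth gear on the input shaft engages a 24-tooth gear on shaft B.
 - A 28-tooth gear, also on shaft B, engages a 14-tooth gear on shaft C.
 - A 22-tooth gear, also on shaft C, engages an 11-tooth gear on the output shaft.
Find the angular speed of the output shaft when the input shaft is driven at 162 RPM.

Gear mesh: ratio = 24/32 = 0.75, so shaft B turns at 162 / 0.75 = 216 RPM.
Gear mesh: ratio = 14/28 = 0.5, so shaft C turns at 216 / 0.5 = 432 RPM.
Gear mesh: ratio = 11/22 = 0.5, so the output shaft turns at 432 / 0.5 = 864 RPM.

864 RPM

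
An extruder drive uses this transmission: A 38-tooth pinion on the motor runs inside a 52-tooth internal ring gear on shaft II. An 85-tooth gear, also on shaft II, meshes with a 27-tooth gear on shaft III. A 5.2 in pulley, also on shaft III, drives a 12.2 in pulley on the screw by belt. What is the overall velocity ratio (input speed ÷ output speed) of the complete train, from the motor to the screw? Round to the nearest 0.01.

1.02

Each stage contributes driven/driver: internal gear 52/38 = 1.3684, gear mesh 27/85 = 0.31765, belt 12.2/5.2 = 2.3462.
Overall: 1.3684 × 0.31765 × 2.3462 = 1.0198.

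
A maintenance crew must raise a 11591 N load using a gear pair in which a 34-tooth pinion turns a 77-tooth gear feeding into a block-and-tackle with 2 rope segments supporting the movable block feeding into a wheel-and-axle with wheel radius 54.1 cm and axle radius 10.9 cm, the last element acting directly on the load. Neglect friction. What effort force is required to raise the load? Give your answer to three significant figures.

Gear pair MA = 77/34 = 2.2647.
Block-and-tackle MA = number of supporting rope parts = 2.
Wheel-and-axle MA = R/r = 54.1/10.9 = 4.9633.
Combined ideal MA = 2.2647 × 2 × 4.9633 = 22.481.
Effort = load / MA = 11591 / 22.481 = 515.59 N.

516 N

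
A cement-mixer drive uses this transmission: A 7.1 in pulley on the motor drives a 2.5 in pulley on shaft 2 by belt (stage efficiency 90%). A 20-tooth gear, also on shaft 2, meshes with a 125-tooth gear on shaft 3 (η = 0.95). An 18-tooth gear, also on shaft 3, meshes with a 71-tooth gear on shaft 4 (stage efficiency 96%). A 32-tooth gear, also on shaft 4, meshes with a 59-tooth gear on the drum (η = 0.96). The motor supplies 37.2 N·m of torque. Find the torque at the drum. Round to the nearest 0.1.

After the belt (2.5/7.1): 37.2 × 0.35211 × 0.90 = 11.789 N·m
After the gear mesh (125/20): 11.789 × 6.25 × 0.95 = 69.996 N·m
After the gear mesh (71/18): 69.996 × 3.9444 × 0.96 = 265.05 N·m
After the gear mesh (59/32): 265.05 × 1.8438 × 0.96 = 469.14 N·m

469.1 N·m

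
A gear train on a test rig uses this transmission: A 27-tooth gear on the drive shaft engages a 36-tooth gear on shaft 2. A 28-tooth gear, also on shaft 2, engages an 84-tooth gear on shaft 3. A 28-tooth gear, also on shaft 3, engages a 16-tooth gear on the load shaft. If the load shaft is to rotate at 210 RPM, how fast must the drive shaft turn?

Overall ratio R = 1.3333 × 3 × 0.57143 = 2.2857.
Required input speed = output speed × R = 210 × 2.2857 = 480 RPM.

480 RPM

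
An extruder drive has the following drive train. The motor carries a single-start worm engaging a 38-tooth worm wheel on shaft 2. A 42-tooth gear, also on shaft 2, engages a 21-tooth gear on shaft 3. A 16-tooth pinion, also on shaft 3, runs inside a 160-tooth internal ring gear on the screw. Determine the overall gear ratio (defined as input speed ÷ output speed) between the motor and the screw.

Each stage contributes driven/driver: worm 38/1 = 38, gear mesh 21/42 = 0.5, internal gear 160/16 = 10.
Overall: 38 × 0.5 × 10 = 190.

190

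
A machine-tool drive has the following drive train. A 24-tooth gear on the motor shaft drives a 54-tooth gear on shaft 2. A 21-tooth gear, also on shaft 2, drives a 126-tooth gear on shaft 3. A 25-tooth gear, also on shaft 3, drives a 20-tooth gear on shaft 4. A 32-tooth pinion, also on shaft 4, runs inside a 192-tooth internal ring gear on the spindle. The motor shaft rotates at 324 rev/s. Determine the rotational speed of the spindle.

Gear mesh: ratio = 54/24 = 2.25, so shaft 2 turns at 324 / 2.25 = 144 rev/s.
Gear mesh: ratio = 126/21 = 6, so shaft 3 turns at 144 / 6 = 24 rev/s.
Gear mesh: ratio = 20/25 = 0.8, so shaft 4 turns at 24 / 0.8 = 30 rev/s.
Internal gear: ratio = 192/32 = 6, so the spindle turns at 30 / 6 = 5 rev/s.

5 rev/s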